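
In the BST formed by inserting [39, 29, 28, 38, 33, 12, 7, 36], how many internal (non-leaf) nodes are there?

Tree built from: [39, 29, 28, 38, 33, 12, 7, 36]
Tree (level-order array): [39, 29, None, 28, 38, 12, None, 33, None, 7, None, None, 36]
Rule: An internal node has at least one child.
Per-node child counts:
  node 39: 1 child(ren)
  node 29: 2 child(ren)
  node 28: 1 child(ren)
  node 12: 1 child(ren)
  node 7: 0 child(ren)
  node 38: 1 child(ren)
  node 33: 1 child(ren)
  node 36: 0 child(ren)
Matching nodes: [39, 29, 28, 12, 38, 33]
Count of internal (non-leaf) nodes: 6


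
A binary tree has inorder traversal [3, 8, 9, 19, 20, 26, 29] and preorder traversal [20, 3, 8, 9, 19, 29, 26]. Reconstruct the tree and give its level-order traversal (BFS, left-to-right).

Inorder:  [3, 8, 9, 19, 20, 26, 29]
Preorder: [20, 3, 8, 9, 19, 29, 26]
Algorithm: preorder visits root first, so consume preorder in order;
for each root, split the current inorder slice at that value into
left-subtree inorder and right-subtree inorder, then recurse.
Recursive splits:
  root=20; inorder splits into left=[3, 8, 9, 19], right=[26, 29]
  root=3; inorder splits into left=[], right=[8, 9, 19]
  root=8; inorder splits into left=[], right=[9, 19]
  root=9; inorder splits into left=[], right=[19]
  root=19; inorder splits into left=[], right=[]
  root=29; inorder splits into left=[26], right=[]
  root=26; inorder splits into left=[], right=[]
Reconstructed level-order: [20, 3, 29, 8, 26, 9, 19]


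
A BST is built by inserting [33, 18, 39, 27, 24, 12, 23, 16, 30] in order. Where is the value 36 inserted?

Starting tree (level order): [33, 18, 39, 12, 27, None, None, None, 16, 24, 30, None, None, 23]
Insertion path: 33 -> 39
Result: insert 36 as left child of 39
Final tree (level order): [33, 18, 39, 12, 27, 36, None, None, 16, 24, 30, None, None, None, None, 23]


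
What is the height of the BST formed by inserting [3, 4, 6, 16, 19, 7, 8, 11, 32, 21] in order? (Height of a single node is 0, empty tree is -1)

Insertion order: [3, 4, 6, 16, 19, 7, 8, 11, 32, 21]
Tree (level-order array): [3, None, 4, None, 6, None, 16, 7, 19, None, 8, None, 32, None, 11, 21]
Compute height bottom-up (empty subtree = -1):
  height(11) = 1 + max(-1, -1) = 0
  height(8) = 1 + max(-1, 0) = 1
  height(7) = 1 + max(-1, 1) = 2
  height(21) = 1 + max(-1, -1) = 0
  height(32) = 1 + max(0, -1) = 1
  height(19) = 1 + max(-1, 1) = 2
  height(16) = 1 + max(2, 2) = 3
  height(6) = 1 + max(-1, 3) = 4
  height(4) = 1 + max(-1, 4) = 5
  height(3) = 1 + max(-1, 5) = 6
Height = 6


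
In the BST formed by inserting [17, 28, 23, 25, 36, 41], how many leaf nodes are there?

Tree built from: [17, 28, 23, 25, 36, 41]
Tree (level-order array): [17, None, 28, 23, 36, None, 25, None, 41]
Rule: A leaf has 0 children.
Per-node child counts:
  node 17: 1 child(ren)
  node 28: 2 child(ren)
  node 23: 1 child(ren)
  node 25: 0 child(ren)
  node 36: 1 child(ren)
  node 41: 0 child(ren)
Matching nodes: [25, 41]
Count of leaf nodes: 2


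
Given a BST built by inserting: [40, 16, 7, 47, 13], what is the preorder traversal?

Tree insertion order: [40, 16, 7, 47, 13]
Tree (level-order array): [40, 16, 47, 7, None, None, None, None, 13]
Preorder traversal: [40, 16, 7, 13, 47]


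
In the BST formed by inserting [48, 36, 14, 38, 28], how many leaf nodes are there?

Tree built from: [48, 36, 14, 38, 28]
Tree (level-order array): [48, 36, None, 14, 38, None, 28]
Rule: A leaf has 0 children.
Per-node child counts:
  node 48: 1 child(ren)
  node 36: 2 child(ren)
  node 14: 1 child(ren)
  node 28: 0 child(ren)
  node 38: 0 child(ren)
Matching nodes: [28, 38]
Count of leaf nodes: 2


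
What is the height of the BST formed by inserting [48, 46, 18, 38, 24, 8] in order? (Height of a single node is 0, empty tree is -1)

Insertion order: [48, 46, 18, 38, 24, 8]
Tree (level-order array): [48, 46, None, 18, None, 8, 38, None, None, 24]
Compute height bottom-up (empty subtree = -1):
  height(8) = 1 + max(-1, -1) = 0
  height(24) = 1 + max(-1, -1) = 0
  height(38) = 1 + max(0, -1) = 1
  height(18) = 1 + max(0, 1) = 2
  height(46) = 1 + max(2, -1) = 3
  height(48) = 1 + max(3, -1) = 4
Height = 4


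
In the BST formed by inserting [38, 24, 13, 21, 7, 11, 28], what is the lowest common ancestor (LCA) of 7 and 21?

Tree insertion order: [38, 24, 13, 21, 7, 11, 28]
Tree (level-order array): [38, 24, None, 13, 28, 7, 21, None, None, None, 11]
In a BST, the LCA of p=7, q=21 is the first node v on the
root-to-leaf path with p <= v <= q (go left if both < v, right if both > v).
Walk from root:
  at 38: both 7 and 21 < 38, go left
  at 24: both 7 and 21 < 24, go left
  at 13: 7 <= 13 <= 21, this is the LCA
LCA = 13


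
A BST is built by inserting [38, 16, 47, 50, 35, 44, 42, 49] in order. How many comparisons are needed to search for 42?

Search path for 42: 38 -> 47 -> 44 -> 42
Found: True
Comparisons: 4


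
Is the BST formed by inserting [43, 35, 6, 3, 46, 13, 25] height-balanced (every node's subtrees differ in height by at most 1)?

Tree (level-order array): [43, 35, 46, 6, None, None, None, 3, 13, None, None, None, 25]
Definition: a tree is height-balanced if, at every node, |h(left) - h(right)| <= 1 (empty subtree has height -1).
Bottom-up per-node check:
  node 3: h_left=-1, h_right=-1, diff=0 [OK], height=0
  node 25: h_left=-1, h_right=-1, diff=0 [OK], height=0
  node 13: h_left=-1, h_right=0, diff=1 [OK], height=1
  node 6: h_left=0, h_right=1, diff=1 [OK], height=2
  node 35: h_left=2, h_right=-1, diff=3 [FAIL (|2--1|=3 > 1)], height=3
  node 46: h_left=-1, h_right=-1, diff=0 [OK], height=0
  node 43: h_left=3, h_right=0, diff=3 [FAIL (|3-0|=3 > 1)], height=4
Node 35 violates the condition: |2 - -1| = 3 > 1.
Result: Not balanced


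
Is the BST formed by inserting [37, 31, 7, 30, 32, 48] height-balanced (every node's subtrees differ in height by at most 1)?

Tree (level-order array): [37, 31, 48, 7, 32, None, None, None, 30]
Definition: a tree is height-balanced if, at every node, |h(left) - h(right)| <= 1 (empty subtree has height -1).
Bottom-up per-node check:
  node 30: h_left=-1, h_right=-1, diff=0 [OK], height=0
  node 7: h_left=-1, h_right=0, diff=1 [OK], height=1
  node 32: h_left=-1, h_right=-1, diff=0 [OK], height=0
  node 31: h_left=1, h_right=0, diff=1 [OK], height=2
  node 48: h_left=-1, h_right=-1, diff=0 [OK], height=0
  node 37: h_left=2, h_right=0, diff=2 [FAIL (|2-0|=2 > 1)], height=3
Node 37 violates the condition: |2 - 0| = 2 > 1.
Result: Not balanced


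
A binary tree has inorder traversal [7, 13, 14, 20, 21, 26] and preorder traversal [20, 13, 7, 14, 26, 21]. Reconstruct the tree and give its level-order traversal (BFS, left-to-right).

Inorder:  [7, 13, 14, 20, 21, 26]
Preorder: [20, 13, 7, 14, 26, 21]
Algorithm: preorder visits root first, so consume preorder in order;
for each root, split the current inorder slice at that value into
left-subtree inorder and right-subtree inorder, then recurse.
Recursive splits:
  root=20; inorder splits into left=[7, 13, 14], right=[21, 26]
  root=13; inorder splits into left=[7], right=[14]
  root=7; inorder splits into left=[], right=[]
  root=14; inorder splits into left=[], right=[]
  root=26; inorder splits into left=[21], right=[]
  root=21; inorder splits into left=[], right=[]
Reconstructed level-order: [20, 13, 26, 7, 14, 21]


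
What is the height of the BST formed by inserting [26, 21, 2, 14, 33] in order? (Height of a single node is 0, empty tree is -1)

Insertion order: [26, 21, 2, 14, 33]
Tree (level-order array): [26, 21, 33, 2, None, None, None, None, 14]
Compute height bottom-up (empty subtree = -1):
  height(14) = 1 + max(-1, -1) = 0
  height(2) = 1 + max(-1, 0) = 1
  height(21) = 1 + max(1, -1) = 2
  height(33) = 1 + max(-1, -1) = 0
  height(26) = 1 + max(2, 0) = 3
Height = 3


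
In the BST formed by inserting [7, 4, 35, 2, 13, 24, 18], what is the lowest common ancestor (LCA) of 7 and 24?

Tree insertion order: [7, 4, 35, 2, 13, 24, 18]
Tree (level-order array): [7, 4, 35, 2, None, 13, None, None, None, None, 24, 18]
In a BST, the LCA of p=7, q=24 is the first node v on the
root-to-leaf path with p <= v <= q (go left if both < v, right if both > v).
Walk from root:
  at 7: 7 <= 7 <= 24, this is the LCA
LCA = 7


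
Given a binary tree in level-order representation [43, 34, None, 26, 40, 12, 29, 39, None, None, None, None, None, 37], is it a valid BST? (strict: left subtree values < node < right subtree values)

Level-order array: [43, 34, None, 26, 40, 12, 29, 39, None, None, None, None, None, 37]
Validate using subtree bounds (lo, hi): at each node, require lo < value < hi,
then recurse left with hi=value and right with lo=value.
Preorder trace (stopping at first violation):
  at node 43 with bounds (-inf, +inf): OK
  at node 34 with bounds (-inf, 43): OK
  at node 26 with bounds (-inf, 34): OK
  at node 12 with bounds (-inf, 26): OK
  at node 29 with bounds (26, 34): OK
  at node 40 with bounds (34, 43): OK
  at node 39 with bounds (34, 40): OK
  at node 37 with bounds (34, 39): OK
No violation found at any node.
Result: Valid BST


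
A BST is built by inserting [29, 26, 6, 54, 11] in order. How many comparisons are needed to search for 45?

Search path for 45: 29 -> 54
Found: False
Comparisons: 2


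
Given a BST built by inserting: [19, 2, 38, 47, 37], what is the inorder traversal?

Tree insertion order: [19, 2, 38, 47, 37]
Tree (level-order array): [19, 2, 38, None, None, 37, 47]
Inorder traversal: [2, 19, 37, 38, 47]


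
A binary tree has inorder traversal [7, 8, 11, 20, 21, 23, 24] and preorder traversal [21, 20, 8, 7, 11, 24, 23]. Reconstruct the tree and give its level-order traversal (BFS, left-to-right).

Inorder:  [7, 8, 11, 20, 21, 23, 24]
Preorder: [21, 20, 8, 7, 11, 24, 23]
Algorithm: preorder visits root first, so consume preorder in order;
for each root, split the current inorder slice at that value into
left-subtree inorder and right-subtree inorder, then recurse.
Recursive splits:
  root=21; inorder splits into left=[7, 8, 11, 20], right=[23, 24]
  root=20; inorder splits into left=[7, 8, 11], right=[]
  root=8; inorder splits into left=[7], right=[11]
  root=7; inorder splits into left=[], right=[]
  root=11; inorder splits into left=[], right=[]
  root=24; inorder splits into left=[23], right=[]
  root=23; inorder splits into left=[], right=[]
Reconstructed level-order: [21, 20, 24, 8, 23, 7, 11]


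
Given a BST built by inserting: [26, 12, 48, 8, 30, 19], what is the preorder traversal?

Tree insertion order: [26, 12, 48, 8, 30, 19]
Tree (level-order array): [26, 12, 48, 8, 19, 30]
Preorder traversal: [26, 12, 8, 19, 48, 30]


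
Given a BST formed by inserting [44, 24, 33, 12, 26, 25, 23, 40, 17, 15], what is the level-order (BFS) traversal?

Tree insertion order: [44, 24, 33, 12, 26, 25, 23, 40, 17, 15]
Tree (level-order array): [44, 24, None, 12, 33, None, 23, 26, 40, 17, None, 25, None, None, None, 15]
BFS from the root, enqueuing left then right child of each popped node:
  queue [44] -> pop 44, enqueue [24], visited so far: [44]
  queue [24] -> pop 24, enqueue [12, 33], visited so far: [44, 24]
  queue [12, 33] -> pop 12, enqueue [23], visited so far: [44, 24, 12]
  queue [33, 23] -> pop 33, enqueue [26, 40], visited so far: [44, 24, 12, 33]
  queue [23, 26, 40] -> pop 23, enqueue [17], visited so far: [44, 24, 12, 33, 23]
  queue [26, 40, 17] -> pop 26, enqueue [25], visited so far: [44, 24, 12, 33, 23, 26]
  queue [40, 17, 25] -> pop 40, enqueue [none], visited so far: [44, 24, 12, 33, 23, 26, 40]
  queue [17, 25] -> pop 17, enqueue [15], visited so far: [44, 24, 12, 33, 23, 26, 40, 17]
  queue [25, 15] -> pop 25, enqueue [none], visited so far: [44, 24, 12, 33, 23, 26, 40, 17, 25]
  queue [15] -> pop 15, enqueue [none], visited so far: [44, 24, 12, 33, 23, 26, 40, 17, 25, 15]
Result: [44, 24, 12, 33, 23, 26, 40, 17, 25, 15]


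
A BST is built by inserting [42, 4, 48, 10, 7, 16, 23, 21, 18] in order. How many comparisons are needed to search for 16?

Search path for 16: 42 -> 4 -> 10 -> 16
Found: True
Comparisons: 4


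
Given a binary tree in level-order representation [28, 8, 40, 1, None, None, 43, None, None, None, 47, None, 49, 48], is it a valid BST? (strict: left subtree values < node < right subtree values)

Level-order array: [28, 8, 40, 1, None, None, 43, None, None, None, 47, None, 49, 48]
Validate using subtree bounds (lo, hi): at each node, require lo < value < hi,
then recurse left with hi=value and right with lo=value.
Preorder trace (stopping at first violation):
  at node 28 with bounds (-inf, +inf): OK
  at node 8 with bounds (-inf, 28): OK
  at node 1 with bounds (-inf, 8): OK
  at node 40 with bounds (28, +inf): OK
  at node 43 with bounds (40, +inf): OK
  at node 47 with bounds (43, +inf): OK
  at node 49 with bounds (47, +inf): OK
  at node 48 with bounds (47, 49): OK
No violation found at any node.
Result: Valid BST


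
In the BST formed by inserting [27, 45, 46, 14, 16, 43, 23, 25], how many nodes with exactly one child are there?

Tree built from: [27, 45, 46, 14, 16, 43, 23, 25]
Tree (level-order array): [27, 14, 45, None, 16, 43, 46, None, 23, None, None, None, None, None, 25]
Rule: These are nodes with exactly 1 non-null child.
Per-node child counts:
  node 27: 2 child(ren)
  node 14: 1 child(ren)
  node 16: 1 child(ren)
  node 23: 1 child(ren)
  node 25: 0 child(ren)
  node 45: 2 child(ren)
  node 43: 0 child(ren)
  node 46: 0 child(ren)
Matching nodes: [14, 16, 23]
Count of nodes with exactly one child: 3


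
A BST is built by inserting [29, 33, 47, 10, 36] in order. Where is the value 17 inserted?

Starting tree (level order): [29, 10, 33, None, None, None, 47, 36]
Insertion path: 29 -> 10
Result: insert 17 as right child of 10
Final tree (level order): [29, 10, 33, None, 17, None, 47, None, None, 36]


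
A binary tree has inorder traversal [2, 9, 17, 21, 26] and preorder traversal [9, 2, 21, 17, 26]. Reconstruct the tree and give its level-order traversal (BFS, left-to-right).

Inorder:  [2, 9, 17, 21, 26]
Preorder: [9, 2, 21, 17, 26]
Algorithm: preorder visits root first, so consume preorder in order;
for each root, split the current inorder slice at that value into
left-subtree inorder and right-subtree inorder, then recurse.
Recursive splits:
  root=9; inorder splits into left=[2], right=[17, 21, 26]
  root=2; inorder splits into left=[], right=[]
  root=21; inorder splits into left=[17], right=[26]
  root=17; inorder splits into left=[], right=[]
  root=26; inorder splits into left=[], right=[]
Reconstructed level-order: [9, 2, 21, 17, 26]


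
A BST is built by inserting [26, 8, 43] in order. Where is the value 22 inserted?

Starting tree (level order): [26, 8, 43]
Insertion path: 26 -> 8
Result: insert 22 as right child of 8
Final tree (level order): [26, 8, 43, None, 22]


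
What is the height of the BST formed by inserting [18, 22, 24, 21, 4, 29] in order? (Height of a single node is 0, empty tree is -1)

Insertion order: [18, 22, 24, 21, 4, 29]
Tree (level-order array): [18, 4, 22, None, None, 21, 24, None, None, None, 29]
Compute height bottom-up (empty subtree = -1):
  height(4) = 1 + max(-1, -1) = 0
  height(21) = 1 + max(-1, -1) = 0
  height(29) = 1 + max(-1, -1) = 0
  height(24) = 1 + max(-1, 0) = 1
  height(22) = 1 + max(0, 1) = 2
  height(18) = 1 + max(0, 2) = 3
Height = 3


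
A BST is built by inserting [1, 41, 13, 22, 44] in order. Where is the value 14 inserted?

Starting tree (level order): [1, None, 41, 13, 44, None, 22]
Insertion path: 1 -> 41 -> 13 -> 22
Result: insert 14 as left child of 22
Final tree (level order): [1, None, 41, 13, 44, None, 22, None, None, 14]


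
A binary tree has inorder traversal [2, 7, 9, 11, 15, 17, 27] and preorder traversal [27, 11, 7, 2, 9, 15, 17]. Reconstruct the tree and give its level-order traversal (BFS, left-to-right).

Inorder:  [2, 7, 9, 11, 15, 17, 27]
Preorder: [27, 11, 7, 2, 9, 15, 17]
Algorithm: preorder visits root first, so consume preorder in order;
for each root, split the current inorder slice at that value into
left-subtree inorder and right-subtree inorder, then recurse.
Recursive splits:
  root=27; inorder splits into left=[2, 7, 9, 11, 15, 17], right=[]
  root=11; inorder splits into left=[2, 7, 9], right=[15, 17]
  root=7; inorder splits into left=[2], right=[9]
  root=2; inorder splits into left=[], right=[]
  root=9; inorder splits into left=[], right=[]
  root=15; inorder splits into left=[], right=[17]
  root=17; inorder splits into left=[], right=[]
Reconstructed level-order: [27, 11, 7, 15, 2, 9, 17]


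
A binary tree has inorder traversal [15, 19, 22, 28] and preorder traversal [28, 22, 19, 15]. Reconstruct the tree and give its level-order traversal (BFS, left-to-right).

Inorder:  [15, 19, 22, 28]
Preorder: [28, 22, 19, 15]
Algorithm: preorder visits root first, so consume preorder in order;
for each root, split the current inorder slice at that value into
left-subtree inorder and right-subtree inorder, then recurse.
Recursive splits:
  root=28; inorder splits into left=[15, 19, 22], right=[]
  root=22; inorder splits into left=[15, 19], right=[]
  root=19; inorder splits into left=[15], right=[]
  root=15; inorder splits into left=[], right=[]
Reconstructed level-order: [28, 22, 19, 15]


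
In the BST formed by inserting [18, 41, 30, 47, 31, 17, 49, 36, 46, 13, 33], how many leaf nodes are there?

Tree built from: [18, 41, 30, 47, 31, 17, 49, 36, 46, 13, 33]
Tree (level-order array): [18, 17, 41, 13, None, 30, 47, None, None, None, 31, 46, 49, None, 36, None, None, None, None, 33]
Rule: A leaf has 0 children.
Per-node child counts:
  node 18: 2 child(ren)
  node 17: 1 child(ren)
  node 13: 0 child(ren)
  node 41: 2 child(ren)
  node 30: 1 child(ren)
  node 31: 1 child(ren)
  node 36: 1 child(ren)
  node 33: 0 child(ren)
  node 47: 2 child(ren)
  node 46: 0 child(ren)
  node 49: 0 child(ren)
Matching nodes: [13, 33, 46, 49]
Count of leaf nodes: 4


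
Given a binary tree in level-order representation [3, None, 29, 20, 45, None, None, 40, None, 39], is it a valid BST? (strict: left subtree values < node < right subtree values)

Level-order array: [3, None, 29, 20, 45, None, None, 40, None, 39]
Validate using subtree bounds (lo, hi): at each node, require lo < value < hi,
then recurse left with hi=value and right with lo=value.
Preorder trace (stopping at first violation):
  at node 3 with bounds (-inf, +inf): OK
  at node 29 with bounds (3, +inf): OK
  at node 20 with bounds (3, 29): OK
  at node 45 with bounds (29, +inf): OK
  at node 40 with bounds (29, 45): OK
  at node 39 with bounds (29, 40): OK
No violation found at any node.
Result: Valid BST


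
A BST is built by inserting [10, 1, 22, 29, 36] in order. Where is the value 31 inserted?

Starting tree (level order): [10, 1, 22, None, None, None, 29, None, 36]
Insertion path: 10 -> 22 -> 29 -> 36
Result: insert 31 as left child of 36
Final tree (level order): [10, 1, 22, None, None, None, 29, None, 36, 31]


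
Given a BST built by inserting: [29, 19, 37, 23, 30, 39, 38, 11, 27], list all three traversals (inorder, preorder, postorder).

Tree insertion order: [29, 19, 37, 23, 30, 39, 38, 11, 27]
Tree (level-order array): [29, 19, 37, 11, 23, 30, 39, None, None, None, 27, None, None, 38]
Inorder (L, root, R): [11, 19, 23, 27, 29, 30, 37, 38, 39]
Preorder (root, L, R): [29, 19, 11, 23, 27, 37, 30, 39, 38]
Postorder (L, R, root): [11, 27, 23, 19, 30, 38, 39, 37, 29]


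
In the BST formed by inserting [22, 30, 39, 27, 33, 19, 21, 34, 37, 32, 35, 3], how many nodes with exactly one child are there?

Tree built from: [22, 30, 39, 27, 33, 19, 21, 34, 37, 32, 35, 3]
Tree (level-order array): [22, 19, 30, 3, 21, 27, 39, None, None, None, None, None, None, 33, None, 32, 34, None, None, None, 37, 35]
Rule: These are nodes with exactly 1 non-null child.
Per-node child counts:
  node 22: 2 child(ren)
  node 19: 2 child(ren)
  node 3: 0 child(ren)
  node 21: 0 child(ren)
  node 30: 2 child(ren)
  node 27: 0 child(ren)
  node 39: 1 child(ren)
  node 33: 2 child(ren)
  node 32: 0 child(ren)
  node 34: 1 child(ren)
  node 37: 1 child(ren)
  node 35: 0 child(ren)
Matching nodes: [39, 34, 37]
Count of nodes with exactly one child: 3


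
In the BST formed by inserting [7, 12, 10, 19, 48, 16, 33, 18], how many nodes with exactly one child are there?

Tree built from: [7, 12, 10, 19, 48, 16, 33, 18]
Tree (level-order array): [7, None, 12, 10, 19, None, None, 16, 48, None, 18, 33]
Rule: These are nodes with exactly 1 non-null child.
Per-node child counts:
  node 7: 1 child(ren)
  node 12: 2 child(ren)
  node 10: 0 child(ren)
  node 19: 2 child(ren)
  node 16: 1 child(ren)
  node 18: 0 child(ren)
  node 48: 1 child(ren)
  node 33: 0 child(ren)
Matching nodes: [7, 16, 48]
Count of nodes with exactly one child: 3


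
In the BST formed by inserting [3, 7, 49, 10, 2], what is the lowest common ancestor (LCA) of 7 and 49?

Tree insertion order: [3, 7, 49, 10, 2]
Tree (level-order array): [3, 2, 7, None, None, None, 49, 10]
In a BST, the LCA of p=7, q=49 is the first node v on the
root-to-leaf path with p <= v <= q (go left if both < v, right if both > v).
Walk from root:
  at 3: both 7 and 49 > 3, go right
  at 7: 7 <= 7 <= 49, this is the LCA
LCA = 7


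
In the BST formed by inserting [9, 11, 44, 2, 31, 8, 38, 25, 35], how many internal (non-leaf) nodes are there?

Tree built from: [9, 11, 44, 2, 31, 8, 38, 25, 35]
Tree (level-order array): [9, 2, 11, None, 8, None, 44, None, None, 31, None, 25, 38, None, None, 35]
Rule: An internal node has at least one child.
Per-node child counts:
  node 9: 2 child(ren)
  node 2: 1 child(ren)
  node 8: 0 child(ren)
  node 11: 1 child(ren)
  node 44: 1 child(ren)
  node 31: 2 child(ren)
  node 25: 0 child(ren)
  node 38: 1 child(ren)
  node 35: 0 child(ren)
Matching nodes: [9, 2, 11, 44, 31, 38]
Count of internal (non-leaf) nodes: 6


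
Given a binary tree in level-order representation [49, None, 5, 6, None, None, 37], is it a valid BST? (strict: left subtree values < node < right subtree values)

Level-order array: [49, None, 5, 6, None, None, 37]
Validate using subtree bounds (lo, hi): at each node, require lo < value < hi,
then recurse left with hi=value and right with lo=value.
Preorder trace (stopping at first violation):
  at node 49 with bounds (-inf, +inf): OK
  at node 5 with bounds (49, +inf): VIOLATION
Node 5 violates its bound: not (49 < 5 < +inf).
Result: Not a valid BST


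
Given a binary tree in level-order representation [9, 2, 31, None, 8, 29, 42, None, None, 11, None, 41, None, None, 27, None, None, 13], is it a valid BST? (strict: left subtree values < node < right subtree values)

Level-order array: [9, 2, 31, None, 8, 29, 42, None, None, 11, None, 41, None, None, 27, None, None, 13]
Validate using subtree bounds (lo, hi): at each node, require lo < value < hi,
then recurse left with hi=value and right with lo=value.
Preorder trace (stopping at first violation):
  at node 9 with bounds (-inf, +inf): OK
  at node 2 with bounds (-inf, 9): OK
  at node 8 with bounds (2, 9): OK
  at node 31 with bounds (9, +inf): OK
  at node 29 with bounds (9, 31): OK
  at node 11 with bounds (9, 29): OK
  at node 27 with bounds (11, 29): OK
  at node 13 with bounds (11, 27): OK
  at node 42 with bounds (31, +inf): OK
  at node 41 with bounds (31, 42): OK
No violation found at any node.
Result: Valid BST


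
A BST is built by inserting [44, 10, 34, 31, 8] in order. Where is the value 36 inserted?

Starting tree (level order): [44, 10, None, 8, 34, None, None, 31]
Insertion path: 44 -> 10 -> 34
Result: insert 36 as right child of 34
Final tree (level order): [44, 10, None, 8, 34, None, None, 31, 36]


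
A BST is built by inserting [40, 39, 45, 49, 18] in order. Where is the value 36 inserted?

Starting tree (level order): [40, 39, 45, 18, None, None, 49]
Insertion path: 40 -> 39 -> 18
Result: insert 36 as right child of 18
Final tree (level order): [40, 39, 45, 18, None, None, 49, None, 36]


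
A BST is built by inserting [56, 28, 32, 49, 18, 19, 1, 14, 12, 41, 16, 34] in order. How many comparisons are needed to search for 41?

Search path for 41: 56 -> 28 -> 32 -> 49 -> 41
Found: True
Comparisons: 5


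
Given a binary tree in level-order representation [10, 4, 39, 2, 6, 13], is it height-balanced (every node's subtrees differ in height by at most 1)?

Tree (level-order array): [10, 4, 39, 2, 6, 13]
Definition: a tree is height-balanced if, at every node, |h(left) - h(right)| <= 1 (empty subtree has height -1).
Bottom-up per-node check:
  node 2: h_left=-1, h_right=-1, diff=0 [OK], height=0
  node 6: h_left=-1, h_right=-1, diff=0 [OK], height=0
  node 4: h_left=0, h_right=0, diff=0 [OK], height=1
  node 13: h_left=-1, h_right=-1, diff=0 [OK], height=0
  node 39: h_left=0, h_right=-1, diff=1 [OK], height=1
  node 10: h_left=1, h_right=1, diff=0 [OK], height=2
All nodes satisfy the balance condition.
Result: Balanced


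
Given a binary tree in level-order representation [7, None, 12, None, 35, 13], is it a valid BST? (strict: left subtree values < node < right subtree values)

Level-order array: [7, None, 12, None, 35, 13]
Validate using subtree bounds (lo, hi): at each node, require lo < value < hi,
then recurse left with hi=value and right with lo=value.
Preorder trace (stopping at first violation):
  at node 7 with bounds (-inf, +inf): OK
  at node 12 with bounds (7, +inf): OK
  at node 35 with bounds (12, +inf): OK
  at node 13 with bounds (12, 35): OK
No violation found at any node.
Result: Valid BST


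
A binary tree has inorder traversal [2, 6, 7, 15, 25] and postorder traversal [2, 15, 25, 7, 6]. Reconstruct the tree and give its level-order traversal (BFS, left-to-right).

Inorder:   [2, 6, 7, 15, 25]
Postorder: [2, 15, 25, 7, 6]
Algorithm: postorder visits root last, so walk postorder right-to-left;
each value is the root of the current inorder slice — split it at that
value, recurse on the right subtree first, then the left.
Recursive splits:
  root=6; inorder splits into left=[2], right=[7, 15, 25]
  root=7; inorder splits into left=[], right=[15, 25]
  root=25; inorder splits into left=[15], right=[]
  root=15; inorder splits into left=[], right=[]
  root=2; inorder splits into left=[], right=[]
Reconstructed level-order: [6, 2, 7, 25, 15]


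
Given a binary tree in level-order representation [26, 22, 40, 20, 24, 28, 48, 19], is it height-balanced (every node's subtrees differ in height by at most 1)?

Tree (level-order array): [26, 22, 40, 20, 24, 28, 48, 19]
Definition: a tree is height-balanced if, at every node, |h(left) - h(right)| <= 1 (empty subtree has height -1).
Bottom-up per-node check:
  node 19: h_left=-1, h_right=-1, diff=0 [OK], height=0
  node 20: h_left=0, h_right=-1, diff=1 [OK], height=1
  node 24: h_left=-1, h_right=-1, diff=0 [OK], height=0
  node 22: h_left=1, h_right=0, diff=1 [OK], height=2
  node 28: h_left=-1, h_right=-1, diff=0 [OK], height=0
  node 48: h_left=-1, h_right=-1, diff=0 [OK], height=0
  node 40: h_left=0, h_right=0, diff=0 [OK], height=1
  node 26: h_left=2, h_right=1, diff=1 [OK], height=3
All nodes satisfy the balance condition.
Result: Balanced


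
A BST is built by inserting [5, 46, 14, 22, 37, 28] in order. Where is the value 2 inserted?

Starting tree (level order): [5, None, 46, 14, None, None, 22, None, 37, 28]
Insertion path: 5
Result: insert 2 as left child of 5
Final tree (level order): [5, 2, 46, None, None, 14, None, None, 22, None, 37, 28]


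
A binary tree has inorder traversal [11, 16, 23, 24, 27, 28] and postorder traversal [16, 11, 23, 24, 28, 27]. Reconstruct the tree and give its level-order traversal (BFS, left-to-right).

Inorder:   [11, 16, 23, 24, 27, 28]
Postorder: [16, 11, 23, 24, 28, 27]
Algorithm: postorder visits root last, so walk postorder right-to-left;
each value is the root of the current inorder slice — split it at that
value, recurse on the right subtree first, then the left.
Recursive splits:
  root=27; inorder splits into left=[11, 16, 23, 24], right=[28]
  root=28; inorder splits into left=[], right=[]
  root=24; inorder splits into left=[11, 16, 23], right=[]
  root=23; inorder splits into left=[11, 16], right=[]
  root=11; inorder splits into left=[], right=[16]
  root=16; inorder splits into left=[], right=[]
Reconstructed level-order: [27, 24, 28, 23, 11, 16]


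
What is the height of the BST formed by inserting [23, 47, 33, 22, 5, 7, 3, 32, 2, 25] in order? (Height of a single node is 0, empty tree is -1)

Insertion order: [23, 47, 33, 22, 5, 7, 3, 32, 2, 25]
Tree (level-order array): [23, 22, 47, 5, None, 33, None, 3, 7, 32, None, 2, None, None, None, 25]
Compute height bottom-up (empty subtree = -1):
  height(2) = 1 + max(-1, -1) = 0
  height(3) = 1 + max(0, -1) = 1
  height(7) = 1 + max(-1, -1) = 0
  height(5) = 1 + max(1, 0) = 2
  height(22) = 1 + max(2, -1) = 3
  height(25) = 1 + max(-1, -1) = 0
  height(32) = 1 + max(0, -1) = 1
  height(33) = 1 + max(1, -1) = 2
  height(47) = 1 + max(2, -1) = 3
  height(23) = 1 + max(3, 3) = 4
Height = 4


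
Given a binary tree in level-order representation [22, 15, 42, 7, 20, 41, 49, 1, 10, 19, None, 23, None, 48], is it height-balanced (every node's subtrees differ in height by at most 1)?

Tree (level-order array): [22, 15, 42, 7, 20, 41, 49, 1, 10, 19, None, 23, None, 48]
Definition: a tree is height-balanced if, at every node, |h(left) - h(right)| <= 1 (empty subtree has height -1).
Bottom-up per-node check:
  node 1: h_left=-1, h_right=-1, diff=0 [OK], height=0
  node 10: h_left=-1, h_right=-1, diff=0 [OK], height=0
  node 7: h_left=0, h_right=0, diff=0 [OK], height=1
  node 19: h_left=-1, h_right=-1, diff=0 [OK], height=0
  node 20: h_left=0, h_right=-1, diff=1 [OK], height=1
  node 15: h_left=1, h_right=1, diff=0 [OK], height=2
  node 23: h_left=-1, h_right=-1, diff=0 [OK], height=0
  node 41: h_left=0, h_right=-1, diff=1 [OK], height=1
  node 48: h_left=-1, h_right=-1, diff=0 [OK], height=0
  node 49: h_left=0, h_right=-1, diff=1 [OK], height=1
  node 42: h_left=1, h_right=1, diff=0 [OK], height=2
  node 22: h_left=2, h_right=2, diff=0 [OK], height=3
All nodes satisfy the balance condition.
Result: Balanced


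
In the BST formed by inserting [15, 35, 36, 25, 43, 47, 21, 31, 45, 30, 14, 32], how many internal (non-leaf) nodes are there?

Tree built from: [15, 35, 36, 25, 43, 47, 21, 31, 45, 30, 14, 32]
Tree (level-order array): [15, 14, 35, None, None, 25, 36, 21, 31, None, 43, None, None, 30, 32, None, 47, None, None, None, None, 45]
Rule: An internal node has at least one child.
Per-node child counts:
  node 15: 2 child(ren)
  node 14: 0 child(ren)
  node 35: 2 child(ren)
  node 25: 2 child(ren)
  node 21: 0 child(ren)
  node 31: 2 child(ren)
  node 30: 0 child(ren)
  node 32: 0 child(ren)
  node 36: 1 child(ren)
  node 43: 1 child(ren)
  node 47: 1 child(ren)
  node 45: 0 child(ren)
Matching nodes: [15, 35, 25, 31, 36, 43, 47]
Count of internal (non-leaf) nodes: 7


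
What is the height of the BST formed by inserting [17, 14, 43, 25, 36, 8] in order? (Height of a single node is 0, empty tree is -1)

Insertion order: [17, 14, 43, 25, 36, 8]
Tree (level-order array): [17, 14, 43, 8, None, 25, None, None, None, None, 36]
Compute height bottom-up (empty subtree = -1):
  height(8) = 1 + max(-1, -1) = 0
  height(14) = 1 + max(0, -1) = 1
  height(36) = 1 + max(-1, -1) = 0
  height(25) = 1 + max(-1, 0) = 1
  height(43) = 1 + max(1, -1) = 2
  height(17) = 1 + max(1, 2) = 3
Height = 3


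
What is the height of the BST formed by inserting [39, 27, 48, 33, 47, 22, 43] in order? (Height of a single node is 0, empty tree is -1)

Insertion order: [39, 27, 48, 33, 47, 22, 43]
Tree (level-order array): [39, 27, 48, 22, 33, 47, None, None, None, None, None, 43]
Compute height bottom-up (empty subtree = -1):
  height(22) = 1 + max(-1, -1) = 0
  height(33) = 1 + max(-1, -1) = 0
  height(27) = 1 + max(0, 0) = 1
  height(43) = 1 + max(-1, -1) = 0
  height(47) = 1 + max(0, -1) = 1
  height(48) = 1 + max(1, -1) = 2
  height(39) = 1 + max(1, 2) = 3
Height = 3


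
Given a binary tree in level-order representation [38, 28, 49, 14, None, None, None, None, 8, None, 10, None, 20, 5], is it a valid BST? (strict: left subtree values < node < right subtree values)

Level-order array: [38, 28, 49, 14, None, None, None, None, 8, None, 10, None, 20, 5]
Validate using subtree bounds (lo, hi): at each node, require lo < value < hi,
then recurse left with hi=value and right with lo=value.
Preorder trace (stopping at first violation):
  at node 38 with bounds (-inf, +inf): OK
  at node 28 with bounds (-inf, 38): OK
  at node 14 with bounds (-inf, 28): OK
  at node 8 with bounds (14, 28): VIOLATION
Node 8 violates its bound: not (14 < 8 < 28).
Result: Not a valid BST


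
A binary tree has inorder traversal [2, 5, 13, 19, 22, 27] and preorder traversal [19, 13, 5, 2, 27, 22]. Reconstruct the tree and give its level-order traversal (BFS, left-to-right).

Inorder:  [2, 5, 13, 19, 22, 27]
Preorder: [19, 13, 5, 2, 27, 22]
Algorithm: preorder visits root first, so consume preorder in order;
for each root, split the current inorder slice at that value into
left-subtree inorder and right-subtree inorder, then recurse.
Recursive splits:
  root=19; inorder splits into left=[2, 5, 13], right=[22, 27]
  root=13; inorder splits into left=[2, 5], right=[]
  root=5; inorder splits into left=[2], right=[]
  root=2; inorder splits into left=[], right=[]
  root=27; inorder splits into left=[22], right=[]
  root=22; inorder splits into left=[], right=[]
Reconstructed level-order: [19, 13, 27, 5, 22, 2]


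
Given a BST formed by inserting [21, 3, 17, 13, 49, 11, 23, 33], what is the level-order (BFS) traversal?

Tree insertion order: [21, 3, 17, 13, 49, 11, 23, 33]
Tree (level-order array): [21, 3, 49, None, 17, 23, None, 13, None, None, 33, 11]
BFS from the root, enqueuing left then right child of each popped node:
  queue [21] -> pop 21, enqueue [3, 49], visited so far: [21]
  queue [3, 49] -> pop 3, enqueue [17], visited so far: [21, 3]
  queue [49, 17] -> pop 49, enqueue [23], visited so far: [21, 3, 49]
  queue [17, 23] -> pop 17, enqueue [13], visited so far: [21, 3, 49, 17]
  queue [23, 13] -> pop 23, enqueue [33], visited so far: [21, 3, 49, 17, 23]
  queue [13, 33] -> pop 13, enqueue [11], visited so far: [21, 3, 49, 17, 23, 13]
  queue [33, 11] -> pop 33, enqueue [none], visited so far: [21, 3, 49, 17, 23, 13, 33]
  queue [11] -> pop 11, enqueue [none], visited so far: [21, 3, 49, 17, 23, 13, 33, 11]
Result: [21, 3, 49, 17, 23, 13, 33, 11]


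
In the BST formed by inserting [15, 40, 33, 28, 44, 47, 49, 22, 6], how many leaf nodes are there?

Tree built from: [15, 40, 33, 28, 44, 47, 49, 22, 6]
Tree (level-order array): [15, 6, 40, None, None, 33, 44, 28, None, None, 47, 22, None, None, 49]
Rule: A leaf has 0 children.
Per-node child counts:
  node 15: 2 child(ren)
  node 6: 0 child(ren)
  node 40: 2 child(ren)
  node 33: 1 child(ren)
  node 28: 1 child(ren)
  node 22: 0 child(ren)
  node 44: 1 child(ren)
  node 47: 1 child(ren)
  node 49: 0 child(ren)
Matching nodes: [6, 22, 49]
Count of leaf nodes: 3


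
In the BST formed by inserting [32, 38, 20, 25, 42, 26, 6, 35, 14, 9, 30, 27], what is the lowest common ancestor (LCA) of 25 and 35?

Tree insertion order: [32, 38, 20, 25, 42, 26, 6, 35, 14, 9, 30, 27]
Tree (level-order array): [32, 20, 38, 6, 25, 35, 42, None, 14, None, 26, None, None, None, None, 9, None, None, 30, None, None, 27]
In a BST, the LCA of p=25, q=35 is the first node v on the
root-to-leaf path with p <= v <= q (go left if both < v, right if both > v).
Walk from root:
  at 32: 25 <= 32 <= 35, this is the LCA
LCA = 32


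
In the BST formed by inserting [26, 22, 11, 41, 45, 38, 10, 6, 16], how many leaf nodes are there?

Tree built from: [26, 22, 11, 41, 45, 38, 10, 6, 16]
Tree (level-order array): [26, 22, 41, 11, None, 38, 45, 10, 16, None, None, None, None, 6]
Rule: A leaf has 0 children.
Per-node child counts:
  node 26: 2 child(ren)
  node 22: 1 child(ren)
  node 11: 2 child(ren)
  node 10: 1 child(ren)
  node 6: 0 child(ren)
  node 16: 0 child(ren)
  node 41: 2 child(ren)
  node 38: 0 child(ren)
  node 45: 0 child(ren)
Matching nodes: [6, 16, 38, 45]
Count of leaf nodes: 4


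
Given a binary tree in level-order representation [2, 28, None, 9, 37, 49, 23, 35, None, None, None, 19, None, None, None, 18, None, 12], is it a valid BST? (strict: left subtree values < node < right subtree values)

Level-order array: [2, 28, None, 9, 37, 49, 23, 35, None, None, None, 19, None, None, None, 18, None, 12]
Validate using subtree bounds (lo, hi): at each node, require lo < value < hi,
then recurse left with hi=value and right with lo=value.
Preorder trace (stopping at first violation):
  at node 2 with bounds (-inf, +inf): OK
  at node 28 with bounds (-inf, 2): VIOLATION
Node 28 violates its bound: not (-inf < 28 < 2).
Result: Not a valid BST


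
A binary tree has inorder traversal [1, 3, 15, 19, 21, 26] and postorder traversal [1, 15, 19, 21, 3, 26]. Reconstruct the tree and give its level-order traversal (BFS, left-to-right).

Inorder:   [1, 3, 15, 19, 21, 26]
Postorder: [1, 15, 19, 21, 3, 26]
Algorithm: postorder visits root last, so walk postorder right-to-left;
each value is the root of the current inorder slice — split it at that
value, recurse on the right subtree first, then the left.
Recursive splits:
  root=26; inorder splits into left=[1, 3, 15, 19, 21], right=[]
  root=3; inorder splits into left=[1], right=[15, 19, 21]
  root=21; inorder splits into left=[15, 19], right=[]
  root=19; inorder splits into left=[15], right=[]
  root=15; inorder splits into left=[], right=[]
  root=1; inorder splits into left=[], right=[]
Reconstructed level-order: [26, 3, 1, 21, 19, 15]


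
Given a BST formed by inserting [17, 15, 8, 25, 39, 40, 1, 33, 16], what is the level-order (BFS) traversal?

Tree insertion order: [17, 15, 8, 25, 39, 40, 1, 33, 16]
Tree (level-order array): [17, 15, 25, 8, 16, None, 39, 1, None, None, None, 33, 40]
BFS from the root, enqueuing left then right child of each popped node:
  queue [17] -> pop 17, enqueue [15, 25], visited so far: [17]
  queue [15, 25] -> pop 15, enqueue [8, 16], visited so far: [17, 15]
  queue [25, 8, 16] -> pop 25, enqueue [39], visited so far: [17, 15, 25]
  queue [8, 16, 39] -> pop 8, enqueue [1], visited so far: [17, 15, 25, 8]
  queue [16, 39, 1] -> pop 16, enqueue [none], visited so far: [17, 15, 25, 8, 16]
  queue [39, 1] -> pop 39, enqueue [33, 40], visited so far: [17, 15, 25, 8, 16, 39]
  queue [1, 33, 40] -> pop 1, enqueue [none], visited so far: [17, 15, 25, 8, 16, 39, 1]
  queue [33, 40] -> pop 33, enqueue [none], visited so far: [17, 15, 25, 8, 16, 39, 1, 33]
  queue [40] -> pop 40, enqueue [none], visited so far: [17, 15, 25, 8, 16, 39, 1, 33, 40]
Result: [17, 15, 25, 8, 16, 39, 1, 33, 40]


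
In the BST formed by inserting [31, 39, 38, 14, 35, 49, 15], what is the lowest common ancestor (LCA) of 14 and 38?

Tree insertion order: [31, 39, 38, 14, 35, 49, 15]
Tree (level-order array): [31, 14, 39, None, 15, 38, 49, None, None, 35]
In a BST, the LCA of p=14, q=38 is the first node v on the
root-to-leaf path with p <= v <= q (go left if both < v, right if both > v).
Walk from root:
  at 31: 14 <= 31 <= 38, this is the LCA
LCA = 31


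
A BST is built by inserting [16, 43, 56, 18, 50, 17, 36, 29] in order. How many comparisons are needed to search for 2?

Search path for 2: 16
Found: False
Comparisons: 1


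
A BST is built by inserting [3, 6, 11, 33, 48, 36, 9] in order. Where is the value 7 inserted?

Starting tree (level order): [3, None, 6, None, 11, 9, 33, None, None, None, 48, 36]
Insertion path: 3 -> 6 -> 11 -> 9
Result: insert 7 as left child of 9
Final tree (level order): [3, None, 6, None, 11, 9, 33, 7, None, None, 48, None, None, 36]


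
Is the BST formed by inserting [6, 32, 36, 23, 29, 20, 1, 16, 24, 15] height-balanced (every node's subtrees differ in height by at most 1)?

Tree (level-order array): [6, 1, 32, None, None, 23, 36, 20, 29, None, None, 16, None, 24, None, 15]
Definition: a tree is height-balanced if, at every node, |h(left) - h(right)| <= 1 (empty subtree has height -1).
Bottom-up per-node check:
  node 1: h_left=-1, h_right=-1, diff=0 [OK], height=0
  node 15: h_left=-1, h_right=-1, diff=0 [OK], height=0
  node 16: h_left=0, h_right=-1, diff=1 [OK], height=1
  node 20: h_left=1, h_right=-1, diff=2 [FAIL (|1--1|=2 > 1)], height=2
  node 24: h_left=-1, h_right=-1, diff=0 [OK], height=0
  node 29: h_left=0, h_right=-1, diff=1 [OK], height=1
  node 23: h_left=2, h_right=1, diff=1 [OK], height=3
  node 36: h_left=-1, h_right=-1, diff=0 [OK], height=0
  node 32: h_left=3, h_right=0, diff=3 [FAIL (|3-0|=3 > 1)], height=4
  node 6: h_left=0, h_right=4, diff=4 [FAIL (|0-4|=4 > 1)], height=5
Node 20 violates the condition: |1 - -1| = 2 > 1.
Result: Not balanced
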